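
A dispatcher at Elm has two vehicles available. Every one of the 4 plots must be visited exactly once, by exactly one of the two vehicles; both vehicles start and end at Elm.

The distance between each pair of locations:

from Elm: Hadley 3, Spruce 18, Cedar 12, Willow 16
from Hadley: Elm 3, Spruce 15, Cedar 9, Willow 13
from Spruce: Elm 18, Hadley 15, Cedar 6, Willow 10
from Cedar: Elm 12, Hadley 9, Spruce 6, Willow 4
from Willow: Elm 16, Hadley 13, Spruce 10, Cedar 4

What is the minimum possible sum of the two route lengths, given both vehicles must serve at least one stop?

Try each way of splitting the stops between the two vehicles (each non-empty) and, for each split, find the best tour for each vehicle:
  {Hadley} + {Spruce, Cedar, Willow}: 6 + 44 = 50
  {Spruce} + {Hadley, Cedar, Willow}: 36 + 32 = 68
  {Hadley, Spruce} + {Cedar, Willow}: 36 + 32 = 68
  {Cedar} + {Hadley, Spruce, Willow}: 24 + 44 = 68
  {Hadley, Cedar} + {Spruce, Willow}: 24 + 44 = 68
  {Spruce, Cedar} + {Hadley, Willow}: 36 + 32 = 68
  … (7 splits in total)
Best: vehicle 1 Elm → Hadley → Elm = 6; vehicle 2 Elm → Spruce → Cedar → Willow → Elm = 44; combined 50.

Minimum combined distance: 50.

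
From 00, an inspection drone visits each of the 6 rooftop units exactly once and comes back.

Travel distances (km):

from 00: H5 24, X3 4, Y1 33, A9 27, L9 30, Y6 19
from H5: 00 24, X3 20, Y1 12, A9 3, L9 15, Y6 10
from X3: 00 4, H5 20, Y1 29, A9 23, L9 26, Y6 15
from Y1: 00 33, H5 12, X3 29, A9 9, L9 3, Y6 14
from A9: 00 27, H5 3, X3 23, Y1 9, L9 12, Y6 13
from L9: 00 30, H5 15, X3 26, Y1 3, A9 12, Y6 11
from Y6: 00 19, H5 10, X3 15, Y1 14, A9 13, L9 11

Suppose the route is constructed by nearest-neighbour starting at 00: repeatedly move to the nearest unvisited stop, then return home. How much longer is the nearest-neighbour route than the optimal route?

5 km longer than the optimal tour.

00: X3=4, Y6=19, H5=24, A9=27, L9=30, Y1=33 ⇒ X3
X3: Y6=15, H5=20, A9=23, L9=26, Y1=29 ⇒ Y6
Y6: H5=10, L9=11, A9=13, Y1=14 ⇒ H5
H5: A9=3, Y1=12, L9=15 ⇒ A9
A9: Y1=9, L9=12 ⇒ Y1
Y1: L9=3 ⇒ L9
NN route 00 → X3 → Y6 → H5 → A9 → Y1 → L9 → 00 costs 74.
Optimal: 00 → H5 → A9 → Y1 → L9 → Y6 → X3 → 00 costs 69 (by enumerating all 360 distinct tours).
Excess = 74 − 69 = 5.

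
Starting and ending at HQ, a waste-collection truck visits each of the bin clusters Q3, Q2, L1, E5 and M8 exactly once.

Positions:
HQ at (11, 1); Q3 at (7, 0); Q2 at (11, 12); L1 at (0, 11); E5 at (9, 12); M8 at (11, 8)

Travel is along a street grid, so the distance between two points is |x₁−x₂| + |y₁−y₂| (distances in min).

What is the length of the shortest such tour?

With 5 stops there are 5!/2 = 60 distinct round trips (a route and its reverse cost the same).
HQ → Q3 → Q2 → L1 → E5 → M8 → HQ: 5+16+12+10+6+7 = 56
HQ → Q3 → Q2 → L1 → M8 → E5 → HQ: 5+16+12+14+6+13 = 66
HQ → Q3 → Q2 → E5 → L1 → M8 → HQ: 5+16+2+10+14+7 = 54
HQ → Q3 → Q2 → E5 → M8 → L1 → HQ: 5+16+2+6+14+21 = 64
HQ → Q3 → Q2 → M8 → L1 → E5 → HQ: 5+16+4+14+10+13 = 62
HQ → Q3 → Q2 → M8 → E5 → L1 → HQ: 5+16+4+6+10+21 = 62
HQ → Q3 → L1 → Q2 → E5 → M8 → HQ: 5+18+12+2+6+7 = 50
HQ → Q3 → L1 → Q2 → M8 → E5 → HQ: 5+18+12+4+6+13 = 58
HQ → Q3 → L1 → E5 → Q2 → M8 → HQ: 5+18+10+2+4+7 = 46
HQ → Q3 → L1 → E5 → M8 → Q2 → HQ: 5+18+10+6+4+11 = 54
HQ → Q3 → L1 → M8 → Q2 → E5 → HQ: 5+18+14+4+2+13 = 56
HQ → Q3 → L1 → M8 → E5 → Q2 → HQ: 5+18+14+6+2+11 = 56
HQ → Q3 → E5 → Q2 → L1 → M8 → HQ: 5+14+2+12+14+7 = 54
HQ → Q3 → E5 → Q2 → M8 → L1 → HQ: 5+14+2+4+14+21 = 60
… (46 more)
The minimum is 46.
One optimal route: HQ → Q3 → L1 → E5 → Q2 → M8 → HQ (or its reverse).

Shortest round trip = 46 min.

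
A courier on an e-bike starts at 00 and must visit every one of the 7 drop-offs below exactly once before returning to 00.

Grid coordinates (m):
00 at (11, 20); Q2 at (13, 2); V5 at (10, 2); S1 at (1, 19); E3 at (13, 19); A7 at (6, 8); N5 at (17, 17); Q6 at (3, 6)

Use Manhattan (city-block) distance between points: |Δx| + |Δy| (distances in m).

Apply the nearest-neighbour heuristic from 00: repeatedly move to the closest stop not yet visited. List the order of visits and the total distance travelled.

80 m along 00 → E3 → N5 → S1 → Q6 → A7 → V5 → Q2 → 00.

From 00: distances to unvisited — E3=3, N5=9, S1=11, A7=17, V5=19, Q2=20, Q6=22. Nearest is E3 (3).
From E3: distances to unvisited — N5=6, S1=12, Q2=17, A7=18, V5=20, Q6=23. Nearest is N5 (6).
From N5: distances to unvisited — S1=18, Q2=19, A7=20, V5=22, Q6=25. Nearest is S1 (18).
From S1: distances to unvisited — Q6=15, A7=16, V5=26, Q2=29. Nearest is Q6 (15).
From Q6: distances to unvisited — A7=5, V5=11, Q2=14. Nearest is A7 (5).
From A7: distances to unvisited — V5=10, Q2=13. Nearest is V5 (10).
From V5: distances to unvisited — Q2=3. Nearest is Q2 (3).
Return Q2→00: 20.
Total = 3 + 6 + 18 + 15 + 5 + 10 + 3 + 20 = 80.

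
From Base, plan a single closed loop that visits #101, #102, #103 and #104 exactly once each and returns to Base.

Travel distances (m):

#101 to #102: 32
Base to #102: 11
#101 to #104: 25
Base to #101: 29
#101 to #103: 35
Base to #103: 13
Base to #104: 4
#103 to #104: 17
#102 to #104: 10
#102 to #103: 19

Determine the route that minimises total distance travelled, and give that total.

93 m — the shortest possible round trip.

There are 12 distinct closed tours to check (reversals are equivalent).
Base → #101 → #102 → #103 → #104 → Base: 29+32+19+17+4 = 101
Base → #101 → #102 → #104 → #103 → Base: 29+32+10+17+13 = 101
Base → #101 → #103 → #102 → #104 → Base: 29+35+19+10+4 = 97
Base → #101 → #103 → #104 → #102 → Base: 29+35+17+10+11 = 102
Base → #101 → #104 → #102 → #103 → Base: 29+25+10+19+13 = 96
Base → #101 → #104 → #103 → #102 → Base: 29+25+17+19+11 = 101
Base → #102 → #101 → #103 → #104 → Base: 11+32+35+17+4 = 99
Base → #102 → #101 → #104 → #103 → Base: 11+32+25+17+13 = 98
Base → #102 → #103 → #101 → #104 → Base: 11+19+35+25+4 = 94
Base → #102 → #104 → #101 → #103 → Base: 11+10+25+35+13 = 94
Base → #103 → #101 → #102 → #104 → Base: 13+35+32+10+4 = 94
Base → #103 → #102 → #101 → #104 → Base: 13+19+32+25+4 = 93
The minimum is 93.
One optimal route: Base → #103 → #102 → #101 → #104 → Base (or its reverse).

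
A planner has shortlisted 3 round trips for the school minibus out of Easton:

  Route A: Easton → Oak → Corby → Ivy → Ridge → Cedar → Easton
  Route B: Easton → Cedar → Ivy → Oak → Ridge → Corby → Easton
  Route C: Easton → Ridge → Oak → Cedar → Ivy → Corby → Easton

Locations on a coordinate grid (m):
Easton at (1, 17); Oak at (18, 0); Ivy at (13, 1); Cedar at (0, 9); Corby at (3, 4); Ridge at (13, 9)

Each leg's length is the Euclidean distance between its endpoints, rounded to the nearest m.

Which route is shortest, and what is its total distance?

Route A: 24 + 16 + 10 + 8 + 13 + 8 = 79
Route B: 8 + 15 + 5 + 10 + 11 + 13 = 62
Route C: 14 + 10 + 20 + 15 + 10 + 13 = 82

Shortest is Route B, total 62 m.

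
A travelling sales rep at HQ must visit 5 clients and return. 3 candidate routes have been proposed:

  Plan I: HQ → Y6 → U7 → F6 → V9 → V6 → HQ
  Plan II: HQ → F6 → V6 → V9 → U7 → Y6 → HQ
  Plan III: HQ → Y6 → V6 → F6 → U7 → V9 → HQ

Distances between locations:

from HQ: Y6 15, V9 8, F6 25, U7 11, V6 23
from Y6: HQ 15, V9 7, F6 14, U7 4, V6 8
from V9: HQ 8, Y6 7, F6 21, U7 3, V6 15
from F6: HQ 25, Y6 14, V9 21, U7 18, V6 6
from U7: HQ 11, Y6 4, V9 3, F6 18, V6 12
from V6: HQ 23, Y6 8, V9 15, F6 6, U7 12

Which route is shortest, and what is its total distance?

Shortest is Plan III, total 58.

Plan I: 15 + 4 + 18 + 21 + 15 + 23 = 96
Plan II: 25 + 6 + 15 + 3 + 4 + 15 = 68
Plan III: 15 + 8 + 6 + 18 + 3 + 8 = 58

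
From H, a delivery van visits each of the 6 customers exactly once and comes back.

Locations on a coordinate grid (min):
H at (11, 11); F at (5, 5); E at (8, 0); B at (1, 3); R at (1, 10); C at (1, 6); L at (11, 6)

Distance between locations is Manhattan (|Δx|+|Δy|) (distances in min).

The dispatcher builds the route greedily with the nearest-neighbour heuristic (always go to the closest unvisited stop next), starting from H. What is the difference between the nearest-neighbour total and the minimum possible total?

From H: L=5, R=11, F=12, E=14, C=15, B=18 → choose L (5).
From L: F=7, E=9, C=10, B=13, R=14 → choose F (7).
From F: C=5, B=6, E=8, R=9 → choose C (5).
From C: B=3, R=4, E=13 → choose B (3).
From B: R=7, E=10 → choose R (7).
From R: E=17 → choose E (17).
NN route H → L → F → C → B → R → E → H costs 58.
Optimal: H → R → C → B → F → E → L → H costs 46 (by enumerating all 360 distinct tours).
Excess = 58 − 46 = 12.

The nearest-neighbour route is 12 min longer than optimal.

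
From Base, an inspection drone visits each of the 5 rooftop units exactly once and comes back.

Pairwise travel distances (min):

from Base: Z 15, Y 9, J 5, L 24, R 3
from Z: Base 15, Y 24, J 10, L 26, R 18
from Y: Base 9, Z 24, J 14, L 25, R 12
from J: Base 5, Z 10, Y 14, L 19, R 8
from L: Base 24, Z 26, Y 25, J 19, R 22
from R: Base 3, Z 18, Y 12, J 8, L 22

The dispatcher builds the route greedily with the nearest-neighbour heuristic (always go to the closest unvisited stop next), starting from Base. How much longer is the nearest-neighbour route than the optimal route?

13 min longer than the optimal tour.

Base: R=3, J=5, Y=9, Z=15, L=24 ⇒ R
R: J=8, Y=12, Z=18, L=22 ⇒ J
J: Z=10, Y=14, L=19 ⇒ Z
Z: Y=24, L=26 ⇒ Y
Y: L=25 ⇒ L
NN route Base → R → J → Z → Y → L → Base costs 94.
Optimal: Base → Y → L → Z → J → R → Base costs 81 (by enumerating all 60 distinct tours).
Excess = 94 − 81 = 13.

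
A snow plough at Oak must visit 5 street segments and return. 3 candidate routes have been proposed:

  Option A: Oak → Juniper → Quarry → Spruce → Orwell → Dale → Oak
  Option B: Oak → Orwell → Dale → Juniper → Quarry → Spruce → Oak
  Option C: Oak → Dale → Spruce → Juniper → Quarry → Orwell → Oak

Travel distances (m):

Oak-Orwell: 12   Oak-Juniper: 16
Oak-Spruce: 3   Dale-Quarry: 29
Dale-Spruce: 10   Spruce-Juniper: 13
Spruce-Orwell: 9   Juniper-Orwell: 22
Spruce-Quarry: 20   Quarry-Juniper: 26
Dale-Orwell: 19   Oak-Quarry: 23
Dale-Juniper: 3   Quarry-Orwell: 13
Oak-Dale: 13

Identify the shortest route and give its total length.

Option A: 16 + 26 + 20 + 9 + 19 + 13 = 103
Option B: 12 + 19 + 3 + 26 + 20 + 3 = 83
Option C: 13 + 10 + 13 + 26 + 13 + 12 = 87

83 m — Option B is the shortest.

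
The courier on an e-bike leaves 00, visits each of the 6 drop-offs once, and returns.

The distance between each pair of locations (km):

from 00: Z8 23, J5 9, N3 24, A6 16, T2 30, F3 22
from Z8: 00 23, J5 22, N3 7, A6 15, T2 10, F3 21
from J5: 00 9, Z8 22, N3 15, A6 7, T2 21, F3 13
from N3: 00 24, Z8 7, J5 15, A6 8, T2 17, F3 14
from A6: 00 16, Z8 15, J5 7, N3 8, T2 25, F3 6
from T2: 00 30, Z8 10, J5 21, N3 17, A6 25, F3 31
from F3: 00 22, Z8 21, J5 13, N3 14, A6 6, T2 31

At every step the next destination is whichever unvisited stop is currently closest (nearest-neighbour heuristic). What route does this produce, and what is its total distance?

Total distance 83 km via the nearest-neighbour route 00 → J5 → A6 → F3 → N3 → Z8 → T2 → 00.

00 → [J5:9 / A6:16 / F3:22 / Z8:23 / N3:24 / T2:30] → J5 (9)
J5 → [A6:7 / F3:13 / N3:15 / T2:21 / Z8:22] → A6 (7)
A6 → [F3:6 / N3:8 / Z8:15 / T2:25] → F3 (6)
F3 → [N3:14 / Z8:21 / T2:31] → N3 (14)
N3 → [Z8:7 / T2:17] → Z8 (7)
Z8 → [T2:10] → T2 (10)
Return T2→00: 30.
Total = 9 + 7 + 6 + 14 + 7 + 10 + 30 = 83.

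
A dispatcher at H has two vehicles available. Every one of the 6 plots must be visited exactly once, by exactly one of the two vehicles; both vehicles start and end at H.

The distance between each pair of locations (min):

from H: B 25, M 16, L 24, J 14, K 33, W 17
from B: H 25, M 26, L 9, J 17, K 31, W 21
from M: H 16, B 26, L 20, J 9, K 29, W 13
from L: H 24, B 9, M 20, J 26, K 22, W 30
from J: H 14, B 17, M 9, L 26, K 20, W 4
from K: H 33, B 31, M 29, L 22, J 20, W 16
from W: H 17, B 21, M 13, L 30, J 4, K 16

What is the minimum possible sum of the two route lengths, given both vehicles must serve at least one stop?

122 min — the smallest possible combined total.

Try each way of splitting the stops between the two vehicles (each non-empty) and, for each split, find the best tour for each vehicle:
  {B} + {M, L, J, K, W}: 50 + 91 = 141
  {M} + {B, L, J, K, W}: 32 + 90 = 122
  {B, M} + {L, J, K, W}: 67 + 80 = 147
  {L} + {B, M, J, K, W}: 48 + 101 = 149
  {B, L} + {M, J, K, W}: 58 + 78 = 136
  {M, L} + {B, J, K, W}: 60 + 90 = 150
  … (31 splits in total)
Best: vehicle 1 H → M → H = 32; vehicle 2 H → B → L → K → W → J → H = 90; combined 122.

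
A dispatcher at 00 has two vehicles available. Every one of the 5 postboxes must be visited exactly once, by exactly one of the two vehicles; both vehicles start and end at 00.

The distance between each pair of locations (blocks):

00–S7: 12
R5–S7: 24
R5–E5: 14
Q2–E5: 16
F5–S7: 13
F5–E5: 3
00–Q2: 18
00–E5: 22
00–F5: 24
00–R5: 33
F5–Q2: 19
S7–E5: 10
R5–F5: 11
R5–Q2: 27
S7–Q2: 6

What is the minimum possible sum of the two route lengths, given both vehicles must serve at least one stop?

Minimum combined distance: 105 blocks.

Check every non-empty split of the stops between the two vehicles; for each half take its own optimal tour:
  {R5} + {F5, S7, Q2, E5}: 66 + 61 = 127
  {F5} + {R5, S7, Q2, E5}: 48 + 81 = 129
  {R5, F5} + {S7, Q2, E5}: 68 + 56 = 124
  {S7} + {R5, F5, Q2, E5}: 24 + 81 = 105
  {R5, S7} + {F5, Q2, E5}: 69 + 61 = 130
  {F5, S7} + {R5, Q2, E5}: 49 + 81 = 130
  … (15 splits in total)
Best: vehicle 1 00 → S7 → 00 = 24; vehicle 2 00 → R5 → F5 → E5 → Q2 → 00 = 81; combined 105.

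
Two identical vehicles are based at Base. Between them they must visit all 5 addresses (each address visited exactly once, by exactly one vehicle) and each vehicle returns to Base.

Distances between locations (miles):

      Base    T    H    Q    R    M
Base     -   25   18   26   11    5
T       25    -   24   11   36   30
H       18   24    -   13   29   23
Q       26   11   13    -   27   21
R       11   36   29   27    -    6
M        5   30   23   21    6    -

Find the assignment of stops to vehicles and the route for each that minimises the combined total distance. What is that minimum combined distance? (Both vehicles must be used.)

Try each way of splitting the stops between the two vehicles (each non-empty) and, for each split, find the best tour for each vehicle:
  {T} + {H, Q, R, M}: 50 + 69 = 119
  {H} + {T, Q, R, M}: 36 + 74 = 110
  {T, H} + {Q, R, M}: 67 + 64 = 131
  {Q} + {T, H, R, M}: 52 + 89 = 141
  {T, Q} + {H, R, M}: 62 + 58 = 120
  {H, Q} + {T, R, M}: 57 + 72 = 129
  … (15 splits in total)
  {T, H, Q} + {R, M}: 67 + 22 = 89  ← best
Best: vehicle 1 Base → T → Q → H → Base = 67; vehicle 2 Base → R → M → Base = 22; combined 89.

89 miles — the smallest possible combined total.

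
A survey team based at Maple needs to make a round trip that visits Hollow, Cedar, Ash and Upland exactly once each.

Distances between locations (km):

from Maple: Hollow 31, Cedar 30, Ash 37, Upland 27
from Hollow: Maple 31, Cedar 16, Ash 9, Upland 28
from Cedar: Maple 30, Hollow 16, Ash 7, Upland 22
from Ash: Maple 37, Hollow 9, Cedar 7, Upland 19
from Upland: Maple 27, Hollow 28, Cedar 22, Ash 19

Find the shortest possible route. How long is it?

Shortest round trip = 96 km.

With 4 stops there are 4!/2 = 12 distinct round trips (a route and its reverse cost the same).
Maple-Hollow-Cedar-Ash-Upland-Maple: 31+16+7+19+27 = 100
Maple-Hollow-Cedar-Upland-Ash-Maple: 31+16+22+19+37 = 125
Maple-Hollow-Ash-Cedar-Upland-Maple: 31+9+7+22+27 = 96
Maple-Hollow-Ash-Upland-Cedar-Maple: 31+9+19+22+30 = 111
Maple-Hollow-Upland-Cedar-Ash-Maple: 31+28+22+7+37 = 125
Maple-Hollow-Upland-Ash-Cedar-Maple: 31+28+19+7+30 = 115
Maple-Cedar-Hollow-Ash-Upland-Maple: 30+16+9+19+27 = 101
Maple-Cedar-Hollow-Upland-Ash-Maple: 30+16+28+19+37 = 130
Maple-Cedar-Ash-Hollow-Upland-Maple: 30+7+9+28+27 = 101
Maple-Cedar-Upland-Hollow-Ash-Maple: 30+22+28+9+37 = 126
Maple-Ash-Hollow-Cedar-Upland-Maple: 37+9+16+22+27 = 111
Maple-Ash-Cedar-Hollow-Upland-Maple: 37+7+16+28+27 = 115
The minimum is 96.
One optimal route: Maple → Hollow → Ash → Cedar → Upland → Maple (or its reverse).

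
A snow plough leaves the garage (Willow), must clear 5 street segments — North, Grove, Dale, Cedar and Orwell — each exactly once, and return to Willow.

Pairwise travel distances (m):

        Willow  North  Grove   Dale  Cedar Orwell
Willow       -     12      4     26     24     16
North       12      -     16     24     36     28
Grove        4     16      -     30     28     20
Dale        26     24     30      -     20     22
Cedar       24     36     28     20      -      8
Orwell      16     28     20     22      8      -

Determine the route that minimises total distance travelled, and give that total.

With 5 stops there are 5!/2 = 60 distinct round trips (a route and its reverse cost the same).
Willow→North→Grove→Dale→Cedar→Orwell→Willow: 12+16+30+20+8+16 = 102
Willow→North→Grove→Dale→Orwell→Cedar→Willow: 12+16+30+22+8+24 = 112
Willow→North→Grove→Cedar→Dale→Orwell→Willow: 12+16+28+20+22+16 = 114
Willow→North→Grove→Cedar→Orwell→Dale→Willow: 12+16+28+8+22+26 = 112
Willow→North→Grove→Orwell→Dale→Cedar→Willow: 12+16+20+22+20+24 = 114
Willow→North→Grove→Orwell→Cedar→Dale→Willow: 12+16+20+8+20+26 = 102
Willow→North→Dale→Grove→Cedar→Orwell→Willow: 12+24+30+28+8+16 = 118
Willow→North→Dale→Grove→Orwell→Cedar→Willow: 12+24+30+20+8+24 = 118
Willow→North→Dale→Cedar→Grove→Orwell→Willow: 12+24+20+28+20+16 = 120
Willow→North→Dale→Cedar→Orwell→Grove→Willow: 12+24+20+8+20+4 = 88
Willow→North→Dale→Orwell→Grove→Cedar→Willow: 12+24+22+20+28+24 = 130
Willow→North→Dale→Orwell→Cedar→Grove→Willow: 12+24+22+8+28+4 = 98
Willow→North→Cedar→Grove→Dale→Orwell→Willow: 12+36+28+30+22+16 = 144
Willow→North→Cedar→Grove→Orwell→Dale→Willow: 12+36+28+20+22+26 = 144
… (46 more)
The minimum is 88.
One optimal route: Willow → North → Dale → Cedar → Orwell → Grove → Willow (or its reverse).

Shortest round trip = 88 m.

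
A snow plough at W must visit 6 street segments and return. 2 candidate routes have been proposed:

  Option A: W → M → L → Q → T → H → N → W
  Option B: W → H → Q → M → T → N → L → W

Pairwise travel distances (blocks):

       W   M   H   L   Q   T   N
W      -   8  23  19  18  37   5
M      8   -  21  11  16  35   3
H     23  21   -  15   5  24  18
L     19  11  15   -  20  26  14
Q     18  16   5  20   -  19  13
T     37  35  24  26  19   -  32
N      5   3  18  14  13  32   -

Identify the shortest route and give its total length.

Option A: 8 + 11 + 20 + 19 + 24 + 18 + 5 = 105
Option B: 23 + 5 + 16 + 35 + 32 + 14 + 19 = 144

105 blocks — Option A is the shortest.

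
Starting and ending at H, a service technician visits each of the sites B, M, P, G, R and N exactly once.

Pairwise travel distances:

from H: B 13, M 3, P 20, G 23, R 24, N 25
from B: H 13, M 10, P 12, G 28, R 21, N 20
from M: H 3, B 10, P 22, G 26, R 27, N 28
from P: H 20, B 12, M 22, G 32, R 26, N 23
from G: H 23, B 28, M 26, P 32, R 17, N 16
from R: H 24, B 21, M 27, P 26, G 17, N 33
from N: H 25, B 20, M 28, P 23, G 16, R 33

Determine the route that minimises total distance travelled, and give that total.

With 6 stops there are 6!/2 = 360 distinct round trips (a route and its reverse cost the same).
H-B-M-P-G-R-N-H: 13+10+22+32+17+33+25 = 152
H-B-M-P-G-N-R-H: 13+10+22+32+16+33+24 = 150
H-B-M-P-R-G-N-H: 13+10+22+26+17+16+25 = 129
H-B-M-P-R-N-G-H: 13+10+22+26+33+16+23 = 143
H-B-M-P-N-G-R-H: 13+10+22+23+16+17+24 = 125
H-B-M-P-N-R-G-H: 13+10+22+23+33+17+23 = 141
H-B-M-G-P-R-N-H: 13+10+26+32+26+33+25 = 165
H-B-M-G-P-N-R-H: 13+10+26+32+23+33+24 = 161
… (352 more)
H-M-B-P-N-G-R-H: 3+10+12+23+16+17+24 = 105  ← best
The minimum is 105.
One optimal route: H → M → B → P → N → G → R → H (or its reverse).

Shortest round trip = 105.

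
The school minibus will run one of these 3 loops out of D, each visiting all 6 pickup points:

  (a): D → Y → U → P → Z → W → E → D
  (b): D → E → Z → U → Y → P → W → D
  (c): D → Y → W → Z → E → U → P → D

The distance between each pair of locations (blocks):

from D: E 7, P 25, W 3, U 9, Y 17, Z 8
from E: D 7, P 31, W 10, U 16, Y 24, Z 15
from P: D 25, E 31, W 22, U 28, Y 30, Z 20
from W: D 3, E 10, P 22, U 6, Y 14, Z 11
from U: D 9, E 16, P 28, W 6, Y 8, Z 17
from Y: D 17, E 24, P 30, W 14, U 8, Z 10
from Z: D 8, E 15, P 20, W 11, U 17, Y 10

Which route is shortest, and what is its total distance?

101 blocks — (a) is the shortest.

(a): 17 + 8 + 28 + 20 + 11 + 10 + 7 = 101
(b): 7 + 15 + 17 + 8 + 30 + 22 + 3 = 102
(c): 17 + 14 + 11 + 15 + 16 + 28 + 25 = 126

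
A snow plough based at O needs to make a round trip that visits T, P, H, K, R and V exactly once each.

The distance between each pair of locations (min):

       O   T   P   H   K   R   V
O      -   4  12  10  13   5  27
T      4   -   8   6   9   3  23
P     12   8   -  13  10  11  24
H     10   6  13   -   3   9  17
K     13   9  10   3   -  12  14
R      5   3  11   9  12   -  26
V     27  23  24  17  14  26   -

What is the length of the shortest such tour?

There are 360 distinct closed tours to check (reversals are equivalent).
O→T→P→H→K→R→V→O: 4+8+13+3+12+26+27 = 93
O→T→P→H→K→V→R→O: 4+8+13+3+14+26+5 = 73
O→T→P→H→R→K→V→O: 4+8+13+9+12+14+27 = 87
O→T→P→H→R→V→K→O: 4+8+13+9+26+14+13 = 87
O→T→P→H→V→K→R→O: 4+8+13+17+14+12+5 = 73
O→T→P→H→V→R→K→O: 4+8+13+17+26+12+13 = 93
O→T→P→K→H→R→V→O: 4+8+10+3+9+26+27 = 87
O→T→P→K→H→V→R→O: 4+8+10+3+17+26+5 = 73
… (352 more)
O→T→P→K→V→H→R→O: 4+8+10+14+17+9+5 = 67  ← best
The minimum is 67.
One optimal route: O → T → P → K → V → H → R → O (or its reverse).

Shortest round trip = 67 min.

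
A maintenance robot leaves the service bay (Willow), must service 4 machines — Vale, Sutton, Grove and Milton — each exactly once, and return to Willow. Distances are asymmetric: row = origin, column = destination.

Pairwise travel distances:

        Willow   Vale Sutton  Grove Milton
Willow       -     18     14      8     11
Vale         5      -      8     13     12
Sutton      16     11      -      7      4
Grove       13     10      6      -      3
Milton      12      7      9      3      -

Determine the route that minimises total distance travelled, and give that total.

Willow→Vale→Sutton→Grove→Milton→Willow: 18+8+7+3+12 = 48
Willow→Vale→Sutton→Milton→Grove→Willow: 18+8+4+3+13 = 46
Willow→Vale→Grove→Sutton→Milton→Willow: 18+13+6+4+12 = 53
Willow→Vale→Grove→Milton→Sutton→Willow: 18+13+3+9+16 = 59
Willow→Vale→Milton→Sutton→Grove→Willow: 18+12+9+7+13 = 59
Willow→Vale→Milton→Grove→Sutton→Willow: 18+12+3+6+16 = 55
Willow→Sutton→Vale→Grove→Milton→Willow: 14+11+13+3+12 = 53
Willow→Sutton→Vale→Milton→Grove→Willow: 14+11+12+3+13 = 53
Willow→Sutton→Grove→Vale→Milton→Willow: 14+7+10+12+12 = 55
Willow→Sutton→Grove→Milton→Vale→Willow: 14+7+3+7+5 = 36
Willow→Sutton→Milton→Vale→Grove→Willow: 14+4+7+13+13 = 51
Willow→Sutton→Milton→Grove→Vale→Willow: 14+4+3+10+5 = 36
Willow→Grove→Vale→Sutton→Milton→Willow: 8+10+8+4+12 = 42
Willow→Grove→Vale→Milton→Sutton→Willow: 8+10+12+9+16 = 55
… (10 more)
Willow→Grove→Sutton→Milton→Vale→Willow: 8+6+4+7+5 = 30  ← best
The minimum is 30.
One optimal route: Willow → Grove → Sutton → Milton → Vale → Willow.

30 — the shortest possible round trip.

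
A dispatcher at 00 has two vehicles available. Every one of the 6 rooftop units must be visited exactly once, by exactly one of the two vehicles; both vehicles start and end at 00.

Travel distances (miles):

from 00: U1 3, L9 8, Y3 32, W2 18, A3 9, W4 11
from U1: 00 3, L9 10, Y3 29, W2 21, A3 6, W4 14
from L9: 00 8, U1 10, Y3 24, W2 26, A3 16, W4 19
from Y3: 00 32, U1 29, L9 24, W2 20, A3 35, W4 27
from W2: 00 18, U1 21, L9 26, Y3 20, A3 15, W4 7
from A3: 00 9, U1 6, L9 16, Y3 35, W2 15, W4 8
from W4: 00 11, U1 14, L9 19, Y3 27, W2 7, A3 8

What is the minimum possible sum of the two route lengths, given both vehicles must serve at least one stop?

Minimum combined distance: 82 miles.

Try each way of splitting the stops between the two vehicles (each non-empty) and, for each split, find the best tour for each vehicle:
  {U1} + {L9, Y3, W2, A3, W4}: 6 + 76 = 82
  {L9} + {U1, Y3, W2, A3, W4}: 16 + 76 = 92
  {U1, L9} + {Y3, W2, A3, W4}: 21 + 76 = 97
  {Y3} + {U1, L9, W2, A3, W4}: 64 + 57 = 121
  {U1, Y3} + {L9, W2, A3, W4}: 64 + 57 = 121
  {L9, Y3} + {U1, W2, A3, W4}: 64 + 42 = 106
  … (31 splits in total)
Best: vehicle 1 00 → U1 → 00 = 6; vehicle 2 00 → L9 → Y3 → W2 → W4 → A3 → 00 = 76; combined 82.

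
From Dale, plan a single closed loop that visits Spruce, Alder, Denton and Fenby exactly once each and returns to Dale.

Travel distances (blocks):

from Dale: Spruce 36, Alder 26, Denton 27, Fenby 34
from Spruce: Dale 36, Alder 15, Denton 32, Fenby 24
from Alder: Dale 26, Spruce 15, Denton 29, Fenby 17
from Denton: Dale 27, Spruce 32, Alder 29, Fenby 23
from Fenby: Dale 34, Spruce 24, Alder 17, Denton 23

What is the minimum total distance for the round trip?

With 4 stops there are 4!/2 = 12 distinct round trips (a route and its reverse cost the same).
Dale→Spruce→Alder→Denton→Fenby→Dale: 36+15+29+23+34 = 137
Dale→Spruce→Alder→Fenby→Denton→Dale: 36+15+17+23+27 = 118
Dale→Spruce→Denton→Alder→Fenby→Dale: 36+32+29+17+34 = 148
Dale→Spruce→Denton→Fenby→Alder→Dale: 36+32+23+17+26 = 134
Dale→Spruce→Fenby→Alder→Denton→Dale: 36+24+17+29+27 = 133
Dale→Spruce→Fenby→Denton→Alder→Dale: 36+24+23+29+26 = 138
Dale→Alder→Spruce→Denton→Fenby→Dale: 26+15+32+23+34 = 130
Dale→Alder→Spruce→Fenby→Denton→Dale: 26+15+24+23+27 = 115
Dale→Alder→Denton→Spruce→Fenby→Dale: 26+29+32+24+34 = 145
Dale→Alder→Fenby→Spruce→Denton→Dale: 26+17+24+32+27 = 126
Dale→Denton→Spruce→Alder→Fenby→Dale: 27+32+15+17+34 = 125
Dale→Denton→Alder→Spruce→Fenby→Dale: 27+29+15+24+34 = 129
The minimum is 115.
One optimal route: Dale → Alder → Spruce → Fenby → Denton → Dale (or its reverse).

115 blocks — the shortest possible round trip.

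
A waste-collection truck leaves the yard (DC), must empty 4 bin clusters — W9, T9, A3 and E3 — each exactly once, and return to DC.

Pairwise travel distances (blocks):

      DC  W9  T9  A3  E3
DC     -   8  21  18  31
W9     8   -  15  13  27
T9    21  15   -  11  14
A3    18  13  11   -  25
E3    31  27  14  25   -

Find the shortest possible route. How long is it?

77 blocks — the shortest possible round trip.

There are 12 distinct closed tours to check (reversals are equivalent).
DC - W9 - T9 - A3 - E3 - DC: 8+15+11+25+31 = 90
DC - W9 - T9 - E3 - A3 - DC: 8+15+14+25+18 = 80
DC - W9 - A3 - T9 - E3 - DC: 8+13+11+14+31 = 77
DC - W9 - A3 - E3 - T9 - DC: 8+13+25+14+21 = 81
DC - W9 - E3 - T9 - A3 - DC: 8+27+14+11+18 = 78
DC - W9 - E3 - A3 - T9 - DC: 8+27+25+11+21 = 92
DC - T9 - W9 - A3 - E3 - DC: 21+15+13+25+31 = 105
DC - T9 - W9 - E3 - A3 - DC: 21+15+27+25+18 = 106
DC - T9 - A3 - W9 - E3 - DC: 21+11+13+27+31 = 103
DC - T9 - E3 - W9 - A3 - DC: 21+14+27+13+18 = 93
DC - A3 - W9 - T9 - E3 - DC: 18+13+15+14+31 = 91
DC - A3 - T9 - W9 - E3 - DC: 18+11+15+27+31 = 102
The minimum is 77.
One optimal route: DC → W9 → A3 → T9 → E3 → DC (or its reverse).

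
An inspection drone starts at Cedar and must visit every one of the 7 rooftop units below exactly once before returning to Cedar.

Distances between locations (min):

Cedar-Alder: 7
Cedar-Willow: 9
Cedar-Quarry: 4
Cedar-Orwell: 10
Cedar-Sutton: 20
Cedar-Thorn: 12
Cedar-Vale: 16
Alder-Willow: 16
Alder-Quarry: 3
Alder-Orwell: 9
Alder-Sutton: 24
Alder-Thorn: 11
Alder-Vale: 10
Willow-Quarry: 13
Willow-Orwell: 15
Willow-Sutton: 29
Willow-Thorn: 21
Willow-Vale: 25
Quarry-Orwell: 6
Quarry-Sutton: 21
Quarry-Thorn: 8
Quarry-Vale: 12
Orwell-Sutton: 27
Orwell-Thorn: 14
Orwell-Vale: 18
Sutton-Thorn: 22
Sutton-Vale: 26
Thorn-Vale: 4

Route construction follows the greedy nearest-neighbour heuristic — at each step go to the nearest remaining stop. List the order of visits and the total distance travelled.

From Cedar: distances to unvisited — Quarry=4, Alder=7, Willow=9, Orwell=10, Thorn=12, Vale=16, Sutton=20. Nearest is Quarry (4).
From Quarry: distances to unvisited — Alder=3, Orwell=6, Thorn=8, Vale=12, Willow=13, Sutton=21. Nearest is Alder (3).
From Alder: distances to unvisited — Orwell=9, Vale=10, Thorn=11, Willow=16, Sutton=24. Nearest is Orwell (9).
From Orwell: distances to unvisited — Thorn=14, Willow=15, Vale=18, Sutton=27. Nearest is Thorn (14).
From Thorn: distances to unvisited — Vale=4, Willow=21, Sutton=22. Nearest is Vale (4).
From Vale: distances to unvisited — Willow=25, Sutton=26. Nearest is Willow (25).
From Willow: distances to unvisited — Sutton=29. Nearest is Sutton (29).
Return Sutton→Cedar: 20.
Total = 4 + 3 + 9 + 14 + 4 + 25 + 29 + 20 = 108.

Nearest-neighbour total = 108 min; route Cedar → Quarry → Alder → Orwell → Thorn → Vale → Willow → Sutton → Cedar.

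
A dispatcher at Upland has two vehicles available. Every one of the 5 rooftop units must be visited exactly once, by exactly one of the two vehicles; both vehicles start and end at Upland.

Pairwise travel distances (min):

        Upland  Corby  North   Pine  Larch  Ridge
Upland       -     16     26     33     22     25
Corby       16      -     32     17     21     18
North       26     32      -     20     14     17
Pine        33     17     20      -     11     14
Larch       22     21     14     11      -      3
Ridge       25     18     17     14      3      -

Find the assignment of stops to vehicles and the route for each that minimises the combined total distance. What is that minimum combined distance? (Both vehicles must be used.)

Try each way of splitting the stops between the two vehicles (each non-empty) and, for each split, find the best tour for each vehicle:
  {Corby} + {North, Pine, Larch, Ridge}: 32 + 85 = 117
  {North} + {Corby, Pine, Larch, Ridge}: 52 + 72 = 124
  {Corby, North} + {Pine, Larch, Ridge}: 74 + 72 = 146
  {Pine} + {Corby, North, Larch, Ridge}: 66 + 77 = 143
  {Corby, Pine} + {North, Larch, Ridge}: 66 + 68 = 134
  {North, Pine} + {Corby, Larch, Ridge}: 79 + 59 = 138
  … (15 splits in total)
Best: vehicle 1 Upland → Corby → Upland = 32; vehicle 2 Upland → North → Pine → Larch → Ridge → Upland = 85; combined 117.

Minimum combined distance: 117 min.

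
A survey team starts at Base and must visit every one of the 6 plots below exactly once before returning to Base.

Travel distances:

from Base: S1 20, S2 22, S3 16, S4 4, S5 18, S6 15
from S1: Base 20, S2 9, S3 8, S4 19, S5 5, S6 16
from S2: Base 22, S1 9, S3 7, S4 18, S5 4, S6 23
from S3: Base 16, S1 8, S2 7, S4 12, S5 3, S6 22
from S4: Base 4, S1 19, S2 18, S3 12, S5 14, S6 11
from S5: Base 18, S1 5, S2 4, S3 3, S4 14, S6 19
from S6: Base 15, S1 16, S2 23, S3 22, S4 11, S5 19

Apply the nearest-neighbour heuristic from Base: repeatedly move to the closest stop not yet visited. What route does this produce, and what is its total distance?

Base → [S4:4 / S6:15 / S3:16 / S5:18 / S1:20 / S2:22] → S4 (4)
S4 → [S6:11 / S3:12 / S5:14 / S2:18 / S1:19] → S6 (11)
S6 → [S1:16 / S5:19 / S3:22 / S2:23] → S1 (16)
S1 → [S5:5 / S3:8 / S2:9] → S5 (5)
S5 → [S3:3 / S2:4] → S3 (3)
S3 → [S2:7] → S2 (7)
Return S2→Base: 22.
Total = 4 + 11 + 16 + 5 + 3 + 7 + 22 = 68.

68 along Base → S4 → S6 → S1 → S5 → S3 → S2 → Base.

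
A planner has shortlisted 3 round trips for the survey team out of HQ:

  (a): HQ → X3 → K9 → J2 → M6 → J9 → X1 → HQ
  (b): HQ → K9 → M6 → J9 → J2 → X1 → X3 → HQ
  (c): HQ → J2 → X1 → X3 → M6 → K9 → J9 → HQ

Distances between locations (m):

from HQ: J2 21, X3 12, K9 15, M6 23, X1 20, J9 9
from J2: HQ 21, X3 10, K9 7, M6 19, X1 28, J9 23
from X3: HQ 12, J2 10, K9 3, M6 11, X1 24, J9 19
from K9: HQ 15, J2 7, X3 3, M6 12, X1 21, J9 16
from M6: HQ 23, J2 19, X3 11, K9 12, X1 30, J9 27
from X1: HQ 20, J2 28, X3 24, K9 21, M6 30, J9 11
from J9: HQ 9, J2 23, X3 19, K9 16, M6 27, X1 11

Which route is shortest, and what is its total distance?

99 m — (a) is the shortest.

(a): 12 + 3 + 7 + 19 + 27 + 11 + 20 = 99
(b): 15 + 12 + 27 + 23 + 28 + 24 + 12 = 141
(c): 21 + 28 + 24 + 11 + 12 + 16 + 9 = 121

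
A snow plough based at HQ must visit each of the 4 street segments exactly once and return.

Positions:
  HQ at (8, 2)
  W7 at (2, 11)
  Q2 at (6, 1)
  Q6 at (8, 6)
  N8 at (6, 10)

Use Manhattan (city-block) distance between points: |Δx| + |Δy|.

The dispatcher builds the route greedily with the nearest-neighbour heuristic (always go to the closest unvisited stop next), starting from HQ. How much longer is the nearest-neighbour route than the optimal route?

Excess over optimum: 4.

From HQ: Q2=3, Q6=4, N8=10, W7=15 → choose Q2 (3).
From Q2: Q6=7, N8=9, W7=14 → choose Q6 (7).
From Q6: N8=6, W7=11 → choose N8 (6).
From N8: W7=5 → choose W7 (5).
NN route HQ → Q2 → Q6 → N8 → W7 → HQ costs 36.
Optimal: HQ → Q2 → W7 → N8 → Q6 → HQ costs 32 (by enumerating all 12 distinct tours).
Excess = 36 − 32 = 4.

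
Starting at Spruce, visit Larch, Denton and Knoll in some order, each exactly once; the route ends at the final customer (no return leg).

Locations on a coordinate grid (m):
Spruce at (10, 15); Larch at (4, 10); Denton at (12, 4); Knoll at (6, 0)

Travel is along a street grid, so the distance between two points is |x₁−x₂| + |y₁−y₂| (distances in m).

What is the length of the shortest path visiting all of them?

Shortest open route: 33 m.

There are 3! = 6 possible orderings.
Spruce → Larch → Denton → Knoll: 11+14+10 = 35
Spruce → Larch → Knoll → Denton: 11+12+10 = 33
Spruce → Denton → Larch → Knoll: 13+14+12 = 39
Spruce → Denton → Knoll → Larch: 13+10+12 = 35
Spruce → Knoll → Larch → Denton: 19+12+14 = 45
Spruce → Knoll → Denton → Larch: 19+10+14 = 43
The minimum is 33.
One shortest path: Spruce → Larch → Knoll → Denton.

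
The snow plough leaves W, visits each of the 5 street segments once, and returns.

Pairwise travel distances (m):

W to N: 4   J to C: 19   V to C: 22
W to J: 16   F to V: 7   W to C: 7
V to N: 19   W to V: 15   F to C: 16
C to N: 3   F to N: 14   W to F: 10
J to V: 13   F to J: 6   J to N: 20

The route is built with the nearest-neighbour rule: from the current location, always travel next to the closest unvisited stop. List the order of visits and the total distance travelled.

From W: distances to unvisited — N=4, C=7, F=10, V=15, J=16. Nearest is N (4).
From N: distances to unvisited — C=3, F=14, V=19, J=20. Nearest is C (3).
From C: distances to unvisited — F=16, J=19, V=22. Nearest is F (16).
From F: distances to unvisited — J=6, V=7. Nearest is J (6).
From J: distances to unvisited — V=13. Nearest is V (13).
Return V→W: 15.
Total = 4 + 3 + 16 + 6 + 13 + 15 = 57.

Nearest-neighbour total = 57 m; route W → N → C → F → J → V → W.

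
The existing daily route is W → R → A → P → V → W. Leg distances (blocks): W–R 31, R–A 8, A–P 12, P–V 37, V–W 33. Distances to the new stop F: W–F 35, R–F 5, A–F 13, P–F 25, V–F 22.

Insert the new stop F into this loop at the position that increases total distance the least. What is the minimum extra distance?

Adding 9 blocks by placing F on the W–R leg.

Insertion cost between consecutive stops i–j is d(i,F) + d(F,j) − d(i,j):
  between W and R: 35 + 5 − 31 = 9
  between R and A: 5 + 13 − 8 = 10
  between A and P: 13 + 25 − 12 = 26
  between P and V: 25 + 22 − 37 = 10
  between V and W: 22 + 35 − 33 = 24
Cheapest insertion is between W and R, adding 9.
New total = 121 + 9 = 130.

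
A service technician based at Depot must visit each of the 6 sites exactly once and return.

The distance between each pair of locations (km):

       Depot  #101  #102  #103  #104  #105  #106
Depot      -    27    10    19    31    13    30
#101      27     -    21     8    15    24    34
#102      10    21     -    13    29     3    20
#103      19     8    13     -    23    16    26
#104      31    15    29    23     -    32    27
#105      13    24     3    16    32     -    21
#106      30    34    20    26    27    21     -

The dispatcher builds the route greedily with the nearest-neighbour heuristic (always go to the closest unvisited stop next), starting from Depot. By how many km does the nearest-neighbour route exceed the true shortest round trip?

The nearest-neighbour route is 6 km longer than optimal.

From Depot: #102=10, #105=13, #103=19, #101=27, #106=30, #104=31 → choose #102 (10).
From #102: #105=3, #103=13, #106=20, #101=21, #104=29 → choose #105 (3).
From #105: #103=16, #106=21, #101=24, #104=32 → choose #103 (16).
From #103: #101=8, #104=23, #106=26 → choose #101 (8).
From #101: #104=15, #106=34 → choose #104 (15).
From #104: #106=27 → choose #106 (27).
NN route Depot → #102 → #105 → #103 → #101 → #104 → #106 → Depot costs 109.
Optimal: Depot → #102 → #105 → #106 → #104 → #101 → #103 → Depot costs 103 (by enumerating all 360 distinct tours).
Excess = 109 − 103 = 6.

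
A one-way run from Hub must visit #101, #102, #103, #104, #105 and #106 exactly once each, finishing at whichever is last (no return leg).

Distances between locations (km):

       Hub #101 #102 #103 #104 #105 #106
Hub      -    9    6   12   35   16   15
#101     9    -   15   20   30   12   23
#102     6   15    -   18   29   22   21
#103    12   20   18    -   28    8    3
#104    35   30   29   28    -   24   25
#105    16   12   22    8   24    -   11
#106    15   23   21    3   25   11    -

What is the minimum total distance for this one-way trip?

69 km — the minimum one-way total.

There are 6! = 720 possible orderings.
Hub - #101 - #102 - #103 - #104 - #105 - #106: 9+15+18+28+24+11 = 105
Hub - #101 - #102 - #103 - #104 - #106 - #105: 9+15+18+28+25+11 = 106
Hub - #101 - #102 - #103 - #105 - #104 - #106: 9+15+18+8+24+25 = 99
Hub - #101 - #102 - #103 - #105 - #106 - #104: 9+15+18+8+11+25 = 86
Hub - #101 - #102 - #103 - #106 - #104 - #105: 9+15+18+3+25+24 = 94
Hub - #101 - #102 - #103 - #106 - #105 - #104: 9+15+18+3+11+24 = 80
Hub - #101 - #102 - #104 - #103 - #105 - #106: 9+15+29+28+8+11 = 100
Hub - #101 - #102 - #104 - #103 - #106 - #105: 9+15+29+28+3+11 = 95
… (712 more)
Hub - #102 - #101 - #105 - #103 - #106 - #104: 6+15+12+8+3+25 = 69  ← best
The minimum is 69.
One shortest path: Hub → #102 → #101 → #105 → #103 → #106 → #104.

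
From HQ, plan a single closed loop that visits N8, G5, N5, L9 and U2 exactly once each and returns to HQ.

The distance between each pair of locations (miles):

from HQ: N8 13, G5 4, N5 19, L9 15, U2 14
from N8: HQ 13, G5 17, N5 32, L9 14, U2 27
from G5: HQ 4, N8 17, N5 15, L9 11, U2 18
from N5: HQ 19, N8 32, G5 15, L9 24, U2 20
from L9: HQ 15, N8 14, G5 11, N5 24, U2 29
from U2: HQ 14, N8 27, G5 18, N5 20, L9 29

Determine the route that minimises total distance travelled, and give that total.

Minimum total distance: 87 miles.

There are 60 distinct closed tours to check (reversals are equivalent).
HQ → N8 → G5 → N5 → L9 → U2 → HQ: 13+17+15+24+29+14 = 112
HQ → N8 → G5 → N5 → U2 → L9 → HQ: 13+17+15+20+29+15 = 109
HQ → N8 → G5 → L9 → N5 → U2 → HQ: 13+17+11+24+20+14 = 99
HQ → N8 → G5 → L9 → U2 → N5 → HQ: 13+17+11+29+20+19 = 109
HQ → N8 → G5 → U2 → N5 → L9 → HQ: 13+17+18+20+24+15 = 107
HQ → N8 → G5 → U2 → L9 → N5 → HQ: 13+17+18+29+24+19 = 120
HQ → N8 → N5 → G5 → L9 → U2 → HQ: 13+32+15+11+29+14 = 114
HQ → N8 → N5 → G5 → U2 → L9 → HQ: 13+32+15+18+29+15 = 122
HQ → N8 → N5 → L9 → G5 → U2 → HQ: 13+32+24+11+18+14 = 112
HQ → N8 → N5 → L9 → U2 → G5 → HQ: 13+32+24+29+18+4 = 120
HQ → N8 → N5 → U2 → G5 → L9 → HQ: 13+32+20+18+11+15 = 109
HQ → N8 → N5 → U2 → L9 → G5 → HQ: 13+32+20+29+11+4 = 109
HQ → N8 → L9 → G5 → N5 → U2 → HQ: 13+14+11+15+20+14 = 87
HQ → N8 → L9 → G5 → U2 → N5 → HQ: 13+14+11+18+20+19 = 95
… (46 more)
The minimum is 87.
One optimal route: HQ → N8 → L9 → G5 → N5 → U2 → HQ (or its reverse).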